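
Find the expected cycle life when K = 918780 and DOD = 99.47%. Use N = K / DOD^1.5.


DOD^1.5 = 992.06
N = K / DOD^1.5 = 918780 / 992.06 = 926.1

926.1 cycles


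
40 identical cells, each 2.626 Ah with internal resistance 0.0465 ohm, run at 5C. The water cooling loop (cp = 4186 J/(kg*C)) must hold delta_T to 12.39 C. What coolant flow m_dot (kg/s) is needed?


Step 1: I = 5 * 2.626 = 13.13 A
Step 2: Q_cell = I^2 * R = 13.13^2 * 0.0465 = 8.0165 W
Step 3: Q_total = 40 * 8.0165 = 320.66 W
Step 4: m_dot = Q_total / (cp * dT) = 320.66 / (4186 * 12.39) = 0.006183 kg/s

0.006183 kg/s


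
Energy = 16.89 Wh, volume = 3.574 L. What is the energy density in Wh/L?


ED = E / V = 16.89 / 3.574 = 4.726 Wh/L

4.726 Wh/L


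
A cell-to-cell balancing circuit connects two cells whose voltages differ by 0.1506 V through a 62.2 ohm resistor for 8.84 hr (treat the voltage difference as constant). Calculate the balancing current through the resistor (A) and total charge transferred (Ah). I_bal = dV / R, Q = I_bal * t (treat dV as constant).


I_bal = dV / R = 0.1506 / 62.2 = 0.0024212 A
Q = I_bal * t = 0.0024212 * 8.84 = 0.02140 Ah

I=0.0024212 A, Q=0.02140 Ah


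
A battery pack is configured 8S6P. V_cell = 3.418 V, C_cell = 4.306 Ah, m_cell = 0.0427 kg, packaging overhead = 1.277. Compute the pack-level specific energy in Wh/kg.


Step 1: V_pack = 8 * 3.418 = 27.344 V
Step 2: C_pack = 6 * 4.306 = 25.836 Ah
Step 3: E_pack = V_pack * C_pack = 27.344 * 25.836 = 706.46 Wh
Step 4: m_pack = 8 * 6 * 0.0427 * 1.277 = 2.6173 kg
Step 5: ED = E_pack / m_pack = 706.46 / 2.6173 = 269.9 Wh/kg

269.9 Wh/kg


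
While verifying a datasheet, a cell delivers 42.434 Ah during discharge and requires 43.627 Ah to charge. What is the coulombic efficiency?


eta_c = Q_dis / Q_chg * 100 = 42.434 / 43.627 * 100 = 97.27%

97.27%


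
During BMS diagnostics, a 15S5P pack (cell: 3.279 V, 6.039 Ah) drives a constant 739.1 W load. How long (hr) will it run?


Step 1: E_pack = Ns * V_cell * Np * C_cell = 15 * 3.279 * 5 * 6.039 = 1485.1 Wh
Step 2: t = E_pack / P = 1485.1 / 739.1 = 2.009 hr

2.009 hr


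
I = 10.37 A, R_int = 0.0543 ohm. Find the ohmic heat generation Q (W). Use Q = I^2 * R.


Q = I^2 * R = 10.37^2 * 0.0543 = 5.839 W

5.839 W


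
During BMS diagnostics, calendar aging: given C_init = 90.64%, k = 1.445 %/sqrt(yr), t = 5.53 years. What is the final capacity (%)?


sqrt(t) = sqrt(5.53) = 2.3516
C_final = 90.64 - 1.445 * 2.3516 = 87.24%

87.24%


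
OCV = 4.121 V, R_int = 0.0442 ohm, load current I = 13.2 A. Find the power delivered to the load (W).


Step 1: V_terminal = OCV - I*R = 4.121 - 13.2 * 0.0442 = 3.5376 V
Step 2: P_out = V_terminal * I = 3.5376 * 13.2 = 46.70 W

46.70 W


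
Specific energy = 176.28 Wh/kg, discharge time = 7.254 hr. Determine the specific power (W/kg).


P_specific = E / t = 176.28 / 7.254 = 24.30 W/kg

24.30 W/kg


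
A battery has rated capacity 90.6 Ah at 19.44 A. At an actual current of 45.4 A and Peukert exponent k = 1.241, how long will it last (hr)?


Step 1: t_rated = C / I_rated = 90.6 / 19.44 = 4.6605 hr
Step 2: ratio = 19.44 / 45.4 = 0.42819
Step 3: ratio^k = 0.42819^1.241 = 0.34903
Step 4: t = t_rated * ratio^k = 4.6605 * 0.34903 = 1.627 hr

1.627 hr


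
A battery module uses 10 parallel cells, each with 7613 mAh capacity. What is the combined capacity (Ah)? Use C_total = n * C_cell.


Convert: C_cell = 7613 mAh = 7.613 Ah
C_total = 10 * 7.613 = 76.13 Ah

76.13 Ah


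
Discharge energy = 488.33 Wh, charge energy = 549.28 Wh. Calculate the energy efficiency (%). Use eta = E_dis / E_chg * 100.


Round-trip efficiency = 488.33/549.28 * 100% = 88.90%

88.90%


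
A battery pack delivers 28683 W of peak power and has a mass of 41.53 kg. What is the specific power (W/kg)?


Specific power = 28683 W / 41.53 kg = 690.7 W/kg

690.7 W/kg


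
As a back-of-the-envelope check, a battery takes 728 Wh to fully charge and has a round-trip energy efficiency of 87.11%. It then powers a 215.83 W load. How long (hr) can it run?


Step 1: E_discharge = eta/100 * E_charge = 87.11/100 * 728 = 634.16 Wh
Step 2: t = E_discharge / P = 634.16 / 215.83 = 2.938 hr

2.938 hr


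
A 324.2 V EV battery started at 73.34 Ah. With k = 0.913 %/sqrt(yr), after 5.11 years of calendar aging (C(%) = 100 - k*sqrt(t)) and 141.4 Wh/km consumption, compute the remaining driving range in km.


Step 1: capacity retention = 100 - 0.913 * sqrt(5.11) = 100 - 0.913 * 2.2605 = 97.936%
Step 2: C_now = 73.34 * 97.936/100 = 71.826 Ah
Step 3: E_pack = V * C_now = 324.2 * 71.826 = 23286 Wh
Step 4: range = E_pack / consumption = 23286 / 141.4 = 164.7 km

164.7 km


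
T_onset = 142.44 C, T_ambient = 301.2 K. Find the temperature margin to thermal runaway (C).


Convert: T_ambient = 301.2 K = 28.05 C
margin = 142.44 - 28.05 = 114.39 C

114.39 C


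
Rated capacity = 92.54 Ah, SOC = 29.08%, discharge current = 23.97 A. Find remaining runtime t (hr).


Step 1: remaining = SOC/100 * C_total = 29.08/100 * 92.54 = 26.911 Ah
Step 2: t = remaining / I = 26.911 / 23.97 = 1.123 hr

1.123 hr


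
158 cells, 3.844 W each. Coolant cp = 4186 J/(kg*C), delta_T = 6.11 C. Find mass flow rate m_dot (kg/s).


Q_total = 158 * 3.844 = 607.35 W
m_dot = Q_total / (cp * dT) = 607.35 / (4186 * 6.11) = 0.02375 kg/s

0.02375 kg/s


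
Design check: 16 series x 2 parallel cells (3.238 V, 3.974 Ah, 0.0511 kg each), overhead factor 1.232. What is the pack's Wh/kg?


Step 1: V_pack = 16 * 3.238 = 51.808 V
Step 2: C_pack = 2 * 3.974 = 7.948 Ah
Step 3: E_pack = V_pack * C_pack = 51.808 * 7.948 = 411.77 Wh
Step 4: m_pack = 16 * 2 * 0.0511 * 1.232 = 2.0146 kg
Step 5: ED = E_pack / m_pack = 411.77 / 2.0146 = 204.4 Wh/kg

204.4 Wh/kg


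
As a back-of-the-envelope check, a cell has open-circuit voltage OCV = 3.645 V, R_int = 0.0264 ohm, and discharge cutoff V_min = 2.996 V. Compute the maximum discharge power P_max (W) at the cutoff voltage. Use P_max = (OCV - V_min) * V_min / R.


dV = OCV - V_min = 0.649 V (so I_max = dV / R)
P_max = dV * V_min / R = 0.649 * 2.996 / 0.0264 = 73.65 W

73.65 W


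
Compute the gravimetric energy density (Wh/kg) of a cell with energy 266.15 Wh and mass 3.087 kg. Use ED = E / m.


Specific energy = 266.15 Wh / 3.087 kg = 86.22 Wh/kg

86.22 Wh/kg


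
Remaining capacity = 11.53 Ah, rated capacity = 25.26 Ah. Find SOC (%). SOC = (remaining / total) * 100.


SOC% = 11.53 / 25.26 * 100 = 45.65%

45.65%


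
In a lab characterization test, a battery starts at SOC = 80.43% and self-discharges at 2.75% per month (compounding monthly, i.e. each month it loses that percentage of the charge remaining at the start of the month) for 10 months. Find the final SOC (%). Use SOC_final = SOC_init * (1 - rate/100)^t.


Monthly retention factor = 1 - 2.75/100 = 0.9725
Over 10 months: factor^10 = 0.75665
SOC_final = 80.43 * 0.75665 = 60.86%

60.86%


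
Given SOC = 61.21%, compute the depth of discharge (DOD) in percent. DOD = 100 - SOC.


DOD = 100 - SOC = 100 - 61.21 = 38.79%

38.79%


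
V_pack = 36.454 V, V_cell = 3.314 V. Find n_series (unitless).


n = V_pack / V_cell = 36.454 / 3.314 = 11

11


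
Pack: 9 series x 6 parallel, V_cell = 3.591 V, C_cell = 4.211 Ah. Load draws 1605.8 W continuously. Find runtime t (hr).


Step 1: E_pack = Ns * V_cell * Np * C_cell = 9 * 3.591 * 6 * 4.211 = 816.57 Wh
Step 2: t = E_pack / P = 816.57 / 1605.8 = 0.5085 hr

0.5085 hr


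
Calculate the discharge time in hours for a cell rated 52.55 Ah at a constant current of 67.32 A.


t = capacity / current = 52.55 / 67.32 = 0.7806 hr

0.7806 hr


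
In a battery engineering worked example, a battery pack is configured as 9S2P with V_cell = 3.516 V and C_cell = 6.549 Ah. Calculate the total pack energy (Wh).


V_pack = 9 * 3.516 = 31.644 V
C_pack = 2 * 6.549 = 13.098 Ah
E = V_pack * C_pack = 31.644 * 13.098 = 414.5 Wh

414.5 Wh


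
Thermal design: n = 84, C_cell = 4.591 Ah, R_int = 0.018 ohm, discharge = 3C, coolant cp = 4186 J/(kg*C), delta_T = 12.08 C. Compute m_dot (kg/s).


Step 1: I = 3 * 4.591 = 13.773 A
Step 2: Q_cell = I^2 * R = 13.773^2 * 0.018 = 3.4145 W
Step 3: Q_total = 84 * 3.4145 = 286.82 W
Step 4: m_dot = Q_total / (cp * dT) = 286.82 / (4186 * 12.08) = 0.005672 kg/s

0.005672 kg/s


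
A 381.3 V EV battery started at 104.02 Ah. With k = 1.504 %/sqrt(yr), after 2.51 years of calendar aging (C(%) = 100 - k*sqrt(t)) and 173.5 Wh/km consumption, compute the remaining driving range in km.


Step 1: capacity retention = 100 - 1.504 * sqrt(2.51) = 100 - 1.504 * 1.5843 = 97.617%
Step 2: C_now = 104.02 * 97.617/100 = 101.54 Ah
Step 3: E_pack = V * C_now = 381.3 * 101.54 = 38717 Wh
Step 4: range = E_pack / consumption = 38717 / 173.5 = 223.2 km

223.2 km


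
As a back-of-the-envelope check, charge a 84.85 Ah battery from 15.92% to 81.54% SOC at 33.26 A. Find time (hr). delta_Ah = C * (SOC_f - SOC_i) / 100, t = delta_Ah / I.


Step 1: dSOC = 81.54% - 15.92% = 65.62%
Step 2: delta_Ah = 84.85 * 65.62 / 100 = 55.679 Ah
Step 3: t = 55.679 / 33.26 = 1.674 hr

1.674 hr


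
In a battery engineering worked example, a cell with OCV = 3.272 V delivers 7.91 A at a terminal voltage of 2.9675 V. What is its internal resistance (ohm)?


R = (OCV - V) / I = (3.272 - 2.9675) / 7.91 = 0.03850 ohm

0.03850 ohm


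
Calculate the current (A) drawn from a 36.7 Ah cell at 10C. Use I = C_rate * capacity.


At 10C: I = 10 * 36.7 Ah = 367 A

367 A


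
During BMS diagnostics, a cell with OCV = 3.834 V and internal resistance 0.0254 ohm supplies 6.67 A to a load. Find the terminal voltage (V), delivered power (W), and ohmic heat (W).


Step 1: V_terminal = OCV - I*R = 3.834 - 6.67 * 0.0254 = 3.6646 V
Step 2: P_out = V_terminal * I = 3.6646 * 6.67 = 24.44 W
Step 3: Q = I^2 * R = 6.67^2 * 0.0254 = 1.130 W

V=3.6646 V, P=24.44 W, Q=1.130 W


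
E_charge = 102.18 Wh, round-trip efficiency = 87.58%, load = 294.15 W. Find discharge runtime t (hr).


Step 1: E_discharge = eta/100 * E_charge = 87.58/100 * 102.18 = 89.489 Wh
Step 2: t = E_discharge / P = 89.489 / 294.15 = 0.3042 hr

0.3042 hr


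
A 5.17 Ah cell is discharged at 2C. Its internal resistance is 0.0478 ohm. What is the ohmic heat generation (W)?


Step 1: I = C_rate * capacity = 2 * 5.17 = 10.34 A
Step 2: Q = I^2 * R = 10.34^2 * 0.0478 = 106.92 * 0.0478 = 5.111 W

5.111 W


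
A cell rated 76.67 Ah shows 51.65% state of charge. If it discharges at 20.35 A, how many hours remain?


Step 1: remaining = SOC/100 * C_total = 51.65/100 * 76.67 = 39.6 Ah
Step 2: t = remaining / I = 39.6 / 20.35 = 1.946 hr

1.946 hr


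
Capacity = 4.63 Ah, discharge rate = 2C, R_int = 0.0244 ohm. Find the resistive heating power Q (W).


Step 1: I = C_rate * capacity = 2 * 4.63 = 9.26 A
Step 2: Q = I^2 * R = 9.26^2 * 0.0244 = 85.748 * 0.0244 = 2.092 W

2.092 W


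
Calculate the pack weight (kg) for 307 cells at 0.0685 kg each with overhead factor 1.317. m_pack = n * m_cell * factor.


Cell mass sum = 307 * 0.0685 = 21.03 kg
With overhead 1.317: m_pack = 21.03 * 1.317 = 27.70 kg

27.70 kg


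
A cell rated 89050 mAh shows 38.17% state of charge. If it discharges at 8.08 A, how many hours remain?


Convert: C_total = 89050 mAh = 89.05 Ah
Step 1: remaining = SOC/100 * C_total = 38.17/100 * 89.05 = 33.99 Ah
Step 2: t = remaining / I = 33.99 / 8.08 = 4.207 hr

4.207 hr


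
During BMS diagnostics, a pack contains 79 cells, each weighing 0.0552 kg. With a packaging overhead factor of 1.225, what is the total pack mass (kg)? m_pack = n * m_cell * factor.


m_pack = n * m_cell * overhead = 79 * 0.0552 * 1.225 = 5.342 kg

5.342 kg


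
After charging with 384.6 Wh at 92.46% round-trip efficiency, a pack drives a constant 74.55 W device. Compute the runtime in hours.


Step 1: E_discharge = eta/100 * E_charge = 92.46/100 * 384.6 = 355.6 Wh
Step 2: t = E_discharge / P = 355.6 / 74.55 = 4.770 hr

4.770 hr


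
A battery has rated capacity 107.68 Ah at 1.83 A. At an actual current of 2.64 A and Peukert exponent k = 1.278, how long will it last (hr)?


Step 1: t_rated = C / I_rated = 107.68 / 1.83 = 58.842 hr
Step 2: ratio = 1.83 / 2.64 = 0.69318
Step 3: ratio^k = 0.69318^1.278 = 0.62604
Step 4: t = t_rated * ratio^k = 58.842 * 0.62604 = 36.84 hr

36.84 hr


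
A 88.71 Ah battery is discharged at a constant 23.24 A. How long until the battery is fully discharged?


Runtime = 88.71 Ah / 23.24 A = 3.817 hr

3.817 hr


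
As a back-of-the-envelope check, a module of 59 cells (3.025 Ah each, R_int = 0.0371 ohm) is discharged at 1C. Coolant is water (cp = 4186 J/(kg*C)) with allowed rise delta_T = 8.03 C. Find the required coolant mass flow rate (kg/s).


Step 1: I = 1 * 3.025 = 3.025 A
Step 2: Q_cell = I^2 * R = 3.025^2 * 0.0371 = 0.33949 W
Step 3: Q_total = 59 * 0.33949 = 20.03 W
Step 4: m_dot = Q_total / (cp * dT) = 20.03 / (4186 * 8.03) = 5.959e-04 kg/s

5.959e-04 kg/s


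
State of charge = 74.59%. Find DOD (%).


DOD = 100 - SOC = 100 - 74.59 = 25.41%

25.41%


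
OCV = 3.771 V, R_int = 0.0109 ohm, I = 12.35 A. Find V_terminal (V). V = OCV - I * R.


V = OCV - I*R = 3.771 - 12.35 * 0.0109 = 3.636 V

3.636 V


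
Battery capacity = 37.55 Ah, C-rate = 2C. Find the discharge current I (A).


At 2C: I = 2 * 37.55 Ah = 75.1 A

75.1 A


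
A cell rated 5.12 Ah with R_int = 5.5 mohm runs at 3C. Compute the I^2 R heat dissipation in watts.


Convert: R = 5.5 mohm = 0.0055 ohm
Step 1: I = C_rate * capacity = 3 * 5.12 = 15.36 A
Step 2: Q = I^2 * R = 15.36^2 * 0.0055 = 235.93 * 0.0055 = 1.298 W

1.298 W


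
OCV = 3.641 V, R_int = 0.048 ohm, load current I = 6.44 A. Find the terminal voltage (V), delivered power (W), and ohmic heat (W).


Step 1: V_terminal = OCV - I*R = 3.641 - 6.44 * 0.048 = 3.3319 V
Step 2: P_out = V_terminal * I = 3.3319 * 6.44 = 21.46 W
Step 3: Q = I^2 * R = 6.44^2 * 0.048 = 1.991 W

V=3.3319 V, P=21.46 W, Q=1.991 W


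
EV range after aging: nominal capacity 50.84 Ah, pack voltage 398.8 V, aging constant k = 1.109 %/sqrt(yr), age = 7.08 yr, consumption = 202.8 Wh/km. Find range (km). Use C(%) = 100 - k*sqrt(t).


Step 1: capacity retention = 100 - 1.109 * sqrt(7.08) = 100 - 1.109 * 2.6608 = 97.049%
Step 2: C_now = 50.84 * 97.049/100 = 49.34 Ah
Step 3: E_pack = V * C_now = 398.8 * 49.34 = 19677 Wh
Step 4: range = E_pack / consumption = 19677 / 202.8 = 97.03 km

97.03 km


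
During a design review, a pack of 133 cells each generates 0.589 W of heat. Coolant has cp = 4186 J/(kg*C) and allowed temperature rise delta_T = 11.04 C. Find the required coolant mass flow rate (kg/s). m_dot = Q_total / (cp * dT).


Step 1: Total heat Q = 133 * 0.589 W = 78.337 W
Step 2: denom = cp * dT = 4186 * 11.04 = 46213
Step 3: m_dot = 78.337 / 46213 = 0.001695 kg/s

0.001695 kg/s


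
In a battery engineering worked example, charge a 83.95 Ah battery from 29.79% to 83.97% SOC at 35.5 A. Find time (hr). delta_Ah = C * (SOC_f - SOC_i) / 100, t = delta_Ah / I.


delta_Ah = 83.95 * (83.97 - 29.79) / 100 = 45.484 Ah
t = delta_Ah / I = 45.484 / 35.5 = 1.281 hr

1.281 hr


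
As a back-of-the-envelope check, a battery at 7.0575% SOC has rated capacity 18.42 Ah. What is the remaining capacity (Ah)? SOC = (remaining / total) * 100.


remaining = SOC / 100 * total = 7.0575 / 100 * 18.42 = 1.300 Ah

1.300 Ah


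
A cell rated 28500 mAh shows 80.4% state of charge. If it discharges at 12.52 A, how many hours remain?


Convert: C_total = 28500 mAh = 28.5 Ah
Step 1: remaining = SOC/100 * C_total = 80.4/100 * 28.5 = 22.914 Ah
Step 2: t = remaining / I = 22.914 / 12.52 = 1.830 hr

1.830 hr


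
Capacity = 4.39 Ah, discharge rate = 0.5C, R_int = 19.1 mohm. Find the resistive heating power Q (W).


Convert: R = 19.1 mohm = 0.0191 ohm
Step 1: I = C_rate * capacity = 0.5 * 4.39 = 2.195 A
Step 2: Q = I^2 * R = 2.195^2 * 0.0191 = 4.818 * 0.0191 = 0.09202 W

0.09202 W


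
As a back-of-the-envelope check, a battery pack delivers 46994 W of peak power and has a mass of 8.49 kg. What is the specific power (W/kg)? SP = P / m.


Specific power = 46994 W / 8.49 kg = 5535 W/kg

5535 W/kg


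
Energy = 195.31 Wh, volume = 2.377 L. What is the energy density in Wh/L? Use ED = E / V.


Volumetric ED = 195.31 Wh / 2.377 L = 82.17 Wh/L

82.17 Wh/L


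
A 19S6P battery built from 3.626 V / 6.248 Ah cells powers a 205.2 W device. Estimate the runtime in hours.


Step 1: E_pack = Ns * V_cell * Np * C_cell = 19 * 3.626 * 6 * 6.248 = 2582.7 Wh
Step 2: t = E_pack / P = 2582.7 / 205.2 = 12.59 hr

12.59 hr


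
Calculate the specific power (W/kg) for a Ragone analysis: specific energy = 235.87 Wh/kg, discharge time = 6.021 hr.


Specific power = 235.87 Wh/kg / 6.021 hr = 39.17 W/kg

39.17 W/kg


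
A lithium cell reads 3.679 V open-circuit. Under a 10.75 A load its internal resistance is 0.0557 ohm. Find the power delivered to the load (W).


Step 1: V_terminal = OCV - I*R = 3.679 - 10.75 * 0.0557 = 3.0802 V
Step 2: P_out = V_terminal * I = 3.0802 * 10.75 = 33.11 W

33.11 W


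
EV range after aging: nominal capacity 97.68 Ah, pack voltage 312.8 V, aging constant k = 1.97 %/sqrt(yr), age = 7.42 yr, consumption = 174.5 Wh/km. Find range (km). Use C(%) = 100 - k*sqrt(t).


Step 1: capacity retention = 100 - 1.97 * sqrt(7.42) = 100 - 1.97 * 2.724 = 94.634%
Step 2: C_now = 97.68 * 94.634/100 = 92.438 Ah
Step 3: E_pack = V * C_now = 312.8 * 92.438 = 28915 Wh
Step 4: range = E_pack / consumption = 28915 / 174.5 = 165.7 km

165.7 km


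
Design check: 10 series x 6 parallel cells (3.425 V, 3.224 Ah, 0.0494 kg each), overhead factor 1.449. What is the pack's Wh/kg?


Step 1: V_pack = 10 * 3.425 = 34.25 V
Step 2: C_pack = 6 * 3.224 = 19.344 Ah
Step 3: E_pack = V_pack * C_pack = 34.25 * 19.344 = 662.53 Wh
Step 4: m_pack = 10 * 6 * 0.0494 * 1.449 = 4.2948 kg
Step 5: ED = E_pack / m_pack = 662.53 / 4.2948 = 154.3 Wh/kg

154.3 Wh/kg


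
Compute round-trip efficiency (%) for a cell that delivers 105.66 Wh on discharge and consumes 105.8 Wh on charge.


eta_e = E_dis / E_chg * 100 = 105.66 / 105.8 * 100 = 99.87%

99.87%


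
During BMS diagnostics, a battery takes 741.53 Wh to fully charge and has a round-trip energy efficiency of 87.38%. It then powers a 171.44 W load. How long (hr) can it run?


Step 1: E_discharge = eta/100 * E_charge = 87.38/100 * 741.53 = 647.95 Wh
Step 2: t = E_discharge / P = 647.95 / 171.44 = 3.779 hr

3.779 hr


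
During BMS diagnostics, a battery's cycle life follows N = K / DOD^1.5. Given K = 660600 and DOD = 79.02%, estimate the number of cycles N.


DOD^1.5 = 702.43
N = K / DOD^1.5 = 660600 / 702.43 = 940.4

940.4 cycles


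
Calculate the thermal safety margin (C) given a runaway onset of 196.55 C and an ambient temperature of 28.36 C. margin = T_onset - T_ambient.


Safety margin = 196.55 C - 28.36 C = 168.19 C

168.19 C


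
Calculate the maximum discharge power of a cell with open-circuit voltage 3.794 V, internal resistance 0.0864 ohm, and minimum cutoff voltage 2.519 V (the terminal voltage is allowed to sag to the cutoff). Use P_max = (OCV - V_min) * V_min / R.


P_max = (OCV - V_min) * V_min / R = (3.794 - 2.519) * 2.519 / 0.0864 = 1.275 * 2.519 / 0.0864 = 37.17 W

37.17 W


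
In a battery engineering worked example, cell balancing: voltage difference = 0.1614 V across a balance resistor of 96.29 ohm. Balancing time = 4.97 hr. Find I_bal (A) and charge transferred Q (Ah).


First, Ohm's law: I_bal = 0.1614 V / 96.29 ohm = 0.0016762 A
Then Q = I * t = 0.0016762 A * 4.97 hr = 0.008331 Ah

I=0.0016762 A, Q=0.008331 Ah


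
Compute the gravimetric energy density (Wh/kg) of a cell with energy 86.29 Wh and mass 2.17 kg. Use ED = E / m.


Specific energy = 86.29 Wh / 2.17 kg = 39.76 Wh/kg

39.76 Wh/kg


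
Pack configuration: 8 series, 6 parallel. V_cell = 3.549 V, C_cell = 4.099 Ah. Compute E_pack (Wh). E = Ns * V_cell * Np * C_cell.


E = Ns * Vcell * Np * Ccell = 8 * 3.549 * 6 * 4.099 = 698.3 Wh

698.3 Wh


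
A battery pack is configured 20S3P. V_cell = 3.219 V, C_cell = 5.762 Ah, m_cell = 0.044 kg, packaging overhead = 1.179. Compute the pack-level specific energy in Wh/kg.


Step 1: V_pack = 20 * 3.219 = 64.38 V
Step 2: C_pack = 3 * 5.762 = 17.286 Ah
Step 3: E_pack = V_pack * C_pack = 64.38 * 17.286 = 1112.9 Wh
Step 4: m_pack = 20 * 3 * 0.044 * 1.179 = 3.1126 kg
Step 5: ED = E_pack / m_pack = 1112.9 / 3.1126 = 357.5 Wh/kg

357.5 Wh/kg


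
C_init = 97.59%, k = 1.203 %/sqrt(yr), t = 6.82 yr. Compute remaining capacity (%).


Step 1: sqrt(6.82 yr) = 2.6115
Step 2: drop = 1.203 * 2.6115 = 3.1416
Step 3: C_final = 97.59 - 3.1416 = 94.45%

94.45%


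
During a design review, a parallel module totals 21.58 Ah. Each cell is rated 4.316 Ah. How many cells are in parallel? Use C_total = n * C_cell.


n = C_total / C_cell = 21.58 / 4.316 = 5

5


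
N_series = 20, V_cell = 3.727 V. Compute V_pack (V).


With 20 cells in series at 3.727 V each, V_pack = 74.54 V

74.54 V


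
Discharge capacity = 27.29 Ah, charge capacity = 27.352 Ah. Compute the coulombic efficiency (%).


Coulombic efficiency = 27.29/27.352 * 100% = 99.77%

99.77%


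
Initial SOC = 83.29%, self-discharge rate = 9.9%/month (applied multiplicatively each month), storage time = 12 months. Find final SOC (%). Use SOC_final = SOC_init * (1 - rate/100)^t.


decay = (1 - 9.9/100)^12 = 0.28622
SOC_final = 83.29 * 0.28622 = 23.84%

23.84%


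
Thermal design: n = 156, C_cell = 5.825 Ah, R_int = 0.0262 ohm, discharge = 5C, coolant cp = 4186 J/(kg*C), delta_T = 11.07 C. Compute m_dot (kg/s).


Step 1: I = 5 * 5.825 = 29.125 A
Step 2: Q_cell = I^2 * R = 29.125^2 * 0.0262 = 22.225 W
Step 3: Q_total = 156 * 22.225 = 3467.1 W
Step 4: m_dot = Q_total / (cp * dT) = 3467.1 / (4186 * 11.07) = 0.07482 kg/s

0.07482 kg/s


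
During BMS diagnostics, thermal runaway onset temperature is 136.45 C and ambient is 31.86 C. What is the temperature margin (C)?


margin = T_onset - T_ambient = 136.45 - 31.86 = 104.59 C

104.59 C


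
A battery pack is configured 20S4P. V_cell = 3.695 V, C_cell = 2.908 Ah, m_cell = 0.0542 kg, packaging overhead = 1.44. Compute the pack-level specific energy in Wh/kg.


Step 1: V_pack = 20 * 3.695 = 73.9 V
Step 2: C_pack = 4 * 2.908 = 11.632 Ah
Step 3: E_pack = V_pack * C_pack = 73.9 * 11.632 = 859.6 Wh
Step 4: m_pack = 20 * 4 * 0.0542 * 1.44 = 6.2438 kg
Step 5: ED = E_pack / m_pack = 859.6 / 6.2438 = 137.7 Wh/kg

137.7 Wh/kg


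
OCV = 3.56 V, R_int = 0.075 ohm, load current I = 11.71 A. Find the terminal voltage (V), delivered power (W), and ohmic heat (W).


Step 1: V_terminal = OCV - I*R = 3.56 - 11.71 * 0.075 = 2.6818 V
Step 2: P_out = V_terminal * I = 2.6818 * 11.71 = 31.40 W
Step 3: Q = I^2 * R = 11.71^2 * 0.075 = 10.28 W

V=2.6818 V, P=31.40 W, Q=10.28 W


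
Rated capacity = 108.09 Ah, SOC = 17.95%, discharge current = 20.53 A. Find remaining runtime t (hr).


Step 1: remaining = SOC/100 * C_total = 17.95/100 * 108.09 = 19.402 Ah
Step 2: t = remaining / I = 19.402 / 20.53 = 0.9451 hr

0.9451 hr


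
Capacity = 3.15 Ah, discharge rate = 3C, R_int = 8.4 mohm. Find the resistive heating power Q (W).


Convert: R = 8.4 mohm = 0.0084 ohm
Step 1: I = C_rate * capacity = 3 * 3.15 = 9.45 A
Step 2: Q = I^2 * R = 9.45^2 * 0.0084 = 89.303 * 0.0084 = 0.7501 W

0.7501 W


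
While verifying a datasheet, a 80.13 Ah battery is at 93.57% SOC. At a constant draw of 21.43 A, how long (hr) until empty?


Step 1: remaining = SOC/100 * C_total = 93.57/100 * 80.13 = 74.978 Ah
Step 2: t = remaining / I = 74.978 / 21.43 = 3.499 hr

3.499 hr


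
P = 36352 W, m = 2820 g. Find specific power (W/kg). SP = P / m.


Convert: m = 2820 g = 2.82 kg
SP = P / m = 36352 / 2.82 = 12890 W/kg

12890 W/kg


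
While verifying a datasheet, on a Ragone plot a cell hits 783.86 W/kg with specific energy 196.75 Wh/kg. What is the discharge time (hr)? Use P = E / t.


t = E / P = 196.75 / 783.86 = 0.2510 hr

0.2510 hr


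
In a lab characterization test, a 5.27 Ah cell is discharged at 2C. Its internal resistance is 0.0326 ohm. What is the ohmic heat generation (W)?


Step 1: I = C_rate * capacity = 2 * 5.27 = 10.54 A
Step 2: Q = I^2 * R = 10.54^2 * 0.0326 = 111.09 * 0.0326 = 3.622 W

3.622 W


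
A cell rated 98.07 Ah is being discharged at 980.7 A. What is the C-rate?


Rearranging: C_rate = 980.7 / 98.07 = 10C

10C


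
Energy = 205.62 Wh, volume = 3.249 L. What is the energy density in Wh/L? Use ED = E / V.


Volumetric ED = 205.62 Wh / 3.249 L = 63.29 Wh/L

63.29 Wh/L


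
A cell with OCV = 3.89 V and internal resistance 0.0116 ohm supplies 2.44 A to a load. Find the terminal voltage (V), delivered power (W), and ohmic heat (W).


Step 1: V_terminal = OCV - I*R = 3.89 - 2.44 * 0.0116 = 3.8617 V
Step 2: P_out = V_terminal * I = 3.8617 * 2.44 = 9.423 W
Step 3: Q = I^2 * R = 2.44^2 * 0.0116 = 0.06906 W

V=3.8617 V, P=9.423 W, Q=0.06906 W


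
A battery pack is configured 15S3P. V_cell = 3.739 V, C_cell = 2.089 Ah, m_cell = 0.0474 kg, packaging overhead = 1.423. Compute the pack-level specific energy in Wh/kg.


Step 1: V_pack = 15 * 3.739 = 56.085 V
Step 2: C_pack = 3 * 2.089 = 6.267 Ah
Step 3: E_pack = V_pack * C_pack = 56.085 * 6.267 = 351.48 Wh
Step 4: m_pack = 15 * 3 * 0.0474 * 1.423 = 3.0353 kg
Step 5: ED = E_pack / m_pack = 351.48 / 3.0353 = 115.8 Wh/kg

115.8 Wh/kg


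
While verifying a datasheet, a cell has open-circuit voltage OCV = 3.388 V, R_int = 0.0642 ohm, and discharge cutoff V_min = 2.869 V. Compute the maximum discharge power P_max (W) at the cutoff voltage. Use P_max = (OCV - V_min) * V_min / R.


P_max = (OCV - V_min) * V_min / R = (3.388 - 2.869) * 2.869 / 0.0642 = 0.519 * 2.869 / 0.0642 = 23.19 W

23.19 W


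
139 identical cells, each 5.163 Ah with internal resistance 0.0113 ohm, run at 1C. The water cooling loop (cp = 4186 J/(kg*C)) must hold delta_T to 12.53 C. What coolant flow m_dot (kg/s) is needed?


Step 1: I = 1 * 5.163 = 5.163 A
Step 2: Q_cell = I^2 * R = 5.163^2 * 0.0113 = 0.30122 W
Step 3: Q_total = 139 * 0.30122 = 41.87 W
Step 4: m_dot = Q_total / (cp * dT) = 41.87 / (4186 * 12.53) = 7.983e-04 kg/s

7.983e-04 kg/s


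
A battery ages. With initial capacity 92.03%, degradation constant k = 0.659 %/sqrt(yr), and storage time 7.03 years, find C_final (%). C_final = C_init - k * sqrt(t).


Step 1: sqrt(7.03 yr) = 2.6514
Step 2: drop = 0.659 * 2.6514 = 1.7473
Step 3: C_final = 92.03 - 1.7473 = 90.28%

90.28%


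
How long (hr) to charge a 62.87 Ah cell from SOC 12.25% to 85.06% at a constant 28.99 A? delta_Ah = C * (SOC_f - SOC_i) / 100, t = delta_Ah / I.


delta_Ah = 62.87 * (85.06 - 12.25) / 100 = 45.776 Ah
t = delta_Ah / I = 45.776 / 28.99 = 1.579 hr

1.579 hr


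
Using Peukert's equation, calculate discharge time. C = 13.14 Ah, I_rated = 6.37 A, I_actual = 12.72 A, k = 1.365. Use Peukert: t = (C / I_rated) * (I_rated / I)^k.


Step 1: t_rated = C / I_rated = 13.14 / 6.37 = 2.0628 hr
Step 2: ratio = 6.37 / 12.72 = 0.50079
Step 3: ratio^k = 0.50079^1.365 = 0.38907
Step 4: t = t_rated * ratio^k = 2.0628 * 0.38907 = 0.8026 hr

0.8026 hr


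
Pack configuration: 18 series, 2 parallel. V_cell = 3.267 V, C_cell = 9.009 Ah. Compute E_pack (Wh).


V_pack = 18 * 3.267 = 58.806 V
C_pack = 2 * 9.009 = 18.018 Ah
E = V_pack * C_pack = 58.806 * 18.018 = 1060 Wh

1060 Wh


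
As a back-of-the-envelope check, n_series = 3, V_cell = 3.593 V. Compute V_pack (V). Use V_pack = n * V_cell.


With 3 cells in series at 3.593 V each, V_pack = 10.779 V

10.779 V


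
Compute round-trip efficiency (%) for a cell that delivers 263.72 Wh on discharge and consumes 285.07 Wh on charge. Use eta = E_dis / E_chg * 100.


eta_e = E_dis / E_chg * 100 = 263.72 / 285.07 * 100 = 92.51%

92.51%


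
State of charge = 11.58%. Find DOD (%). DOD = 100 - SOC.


DOD = 100 - SOC = 100 - 11.58 = 88.42%

88.42%


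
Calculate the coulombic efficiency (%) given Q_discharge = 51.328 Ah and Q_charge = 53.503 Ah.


eta_c = Q_dis / Q_chg * 100 = 51.328 / 53.503 * 100 = 95.93%

95.93%


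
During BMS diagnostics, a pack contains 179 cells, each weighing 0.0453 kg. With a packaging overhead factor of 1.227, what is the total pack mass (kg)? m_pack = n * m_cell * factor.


m_pack = n * m_cell * overhead = 179 * 0.0453 * 1.227 = 9.949 kg

9.949 kg


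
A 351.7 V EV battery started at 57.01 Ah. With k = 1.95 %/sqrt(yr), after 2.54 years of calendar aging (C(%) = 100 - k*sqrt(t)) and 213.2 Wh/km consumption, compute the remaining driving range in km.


Step 1: capacity retention = 100 - 1.95 * sqrt(2.54) = 100 - 1.95 * 1.5937 = 96.892%
Step 2: C_now = 57.01 * 96.892/100 = 55.238 Ah
Step 3: E_pack = V * C_now = 351.7 * 55.238 = 19427 Wh
Step 4: range = E_pack / consumption = 19427 / 213.2 = 91.12 km

91.12 km


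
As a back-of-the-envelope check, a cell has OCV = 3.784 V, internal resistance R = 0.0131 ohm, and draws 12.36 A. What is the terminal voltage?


IR drop = 12.36 * 0.0131 = 0.16192 V
V = 3.784 - 0.16192 = 3.622 V

3.622 V


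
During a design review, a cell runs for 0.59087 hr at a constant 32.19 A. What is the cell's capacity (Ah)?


C = I * t = 32.19 * 0.59087 = 19.02 Ah

19.02 Ah


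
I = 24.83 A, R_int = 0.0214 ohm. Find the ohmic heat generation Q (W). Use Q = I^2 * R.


I^2 = 616.53
Q = 616.53 * 0.0214 = 13.19 W

13.19 W


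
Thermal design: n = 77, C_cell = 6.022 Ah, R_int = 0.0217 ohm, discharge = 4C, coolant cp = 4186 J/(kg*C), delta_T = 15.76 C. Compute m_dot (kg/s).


Step 1: I = 4 * 6.022 = 24.088 A
Step 2: Q_cell = I^2 * R = 24.088^2 * 0.0217 = 12.591 W
Step 3: Q_total = 77 * 12.591 = 969.51 W
Step 4: m_dot = Q_total / (cp * dT) = 969.51 / (4186 * 15.76) = 0.01470 kg/s

0.01470 kg/s


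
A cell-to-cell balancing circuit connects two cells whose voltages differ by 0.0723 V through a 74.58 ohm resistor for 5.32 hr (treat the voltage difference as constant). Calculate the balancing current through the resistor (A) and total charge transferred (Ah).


First, Ohm's law: I_bal = 0.0723 V / 74.58 ohm = 9.6943e-04 A
Then Q = I * t = 9.6943e-04 A * 5.32 hr = 0.005157 Ah

I=9.6943e-04 A, Q=0.005157 Ah


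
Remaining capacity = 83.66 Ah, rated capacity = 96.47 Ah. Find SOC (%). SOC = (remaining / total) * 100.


SOC = (remaining / total) * 100 = (83.66 / 96.47) * 100 = 86.72%

86.72%


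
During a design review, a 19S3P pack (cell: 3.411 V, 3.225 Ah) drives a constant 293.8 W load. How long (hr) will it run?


Step 1: E_pack = Ns * V_cell * Np * C_cell = 19 * 3.411 * 3 * 3.225 = 627.03 Wh
Step 2: t = E_pack / P = 627.03 / 293.8 = 2.134 hr

2.134 hr


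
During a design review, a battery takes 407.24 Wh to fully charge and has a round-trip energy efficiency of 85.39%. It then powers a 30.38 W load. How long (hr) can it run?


Step 1: E_discharge = eta/100 * E_charge = 85.39/100 * 407.24 = 347.74 Wh
Step 2: t = E_discharge / P = 347.74 / 30.38 = 11.45 hr

11.45 hr


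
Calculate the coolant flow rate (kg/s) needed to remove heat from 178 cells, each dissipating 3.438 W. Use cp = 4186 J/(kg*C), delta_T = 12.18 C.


Q_total = 178 * 3.438 = 611.96 W
m_dot = Q_total / (cp * dT) = 611.96 / (4186 * 12.18) = 0.01200 kg/s

0.01200 kg/s


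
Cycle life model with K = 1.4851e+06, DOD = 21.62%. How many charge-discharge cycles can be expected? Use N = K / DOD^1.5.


Step 1: DOD^1.5 = 21.62^1.5 = 100.53
Step 2: N = 1.4851e+06 / 100.53 = 14770 cycles

14770 cycles


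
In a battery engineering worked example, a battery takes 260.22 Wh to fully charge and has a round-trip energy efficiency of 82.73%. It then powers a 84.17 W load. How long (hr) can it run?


Step 1: E_discharge = eta/100 * E_charge = 82.73/100 * 260.22 = 215.28 Wh
Step 2: t = E_discharge / P = 215.28 / 84.17 = 2.558 hr

2.558 hr


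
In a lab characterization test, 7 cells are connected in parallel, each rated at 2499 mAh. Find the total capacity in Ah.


Convert: C_cell = 2499 mAh = 2.499 Ah
C_total = 7 * 2.499 = 17.493 Ah

17.493 Ah


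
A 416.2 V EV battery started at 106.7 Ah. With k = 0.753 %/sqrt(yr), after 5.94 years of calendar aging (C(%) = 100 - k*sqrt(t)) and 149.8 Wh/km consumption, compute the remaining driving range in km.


Step 1: capacity retention = 100 - 0.753 * sqrt(5.94) = 100 - 0.753 * 2.4372 = 98.165%
Step 2: C_now = 106.7 * 98.165/100 = 104.74 Ah
Step 3: E_pack = V * C_now = 416.2 * 104.74 = 43593 Wh
Step 4: range = E_pack / consumption = 43593 / 149.8 = 291.0 km

291.0 km


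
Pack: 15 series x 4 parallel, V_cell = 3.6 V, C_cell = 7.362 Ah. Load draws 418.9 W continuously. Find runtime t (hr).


Step 1: E_pack = Ns * V_cell * Np * C_cell = 15 * 3.6 * 4 * 7.362 = 1590.2 Wh
Step 2: t = E_pack / P = 1590.2 / 418.9 = 3.796 hr

3.796 hr


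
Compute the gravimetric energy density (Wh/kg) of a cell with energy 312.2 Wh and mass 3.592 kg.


ED = E / m = 312.2 / 3.592 = 86.92 Wh/kg

86.92 Wh/kg


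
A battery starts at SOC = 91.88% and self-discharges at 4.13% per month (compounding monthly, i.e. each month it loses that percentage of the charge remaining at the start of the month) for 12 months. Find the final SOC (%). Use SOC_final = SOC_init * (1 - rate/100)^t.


Monthly retention factor = 1 - 4.13/100 = 0.9587
Over 12 months: factor^12 = 0.60283
SOC_final = 91.88 * 0.60283 = 55.39%

55.39%


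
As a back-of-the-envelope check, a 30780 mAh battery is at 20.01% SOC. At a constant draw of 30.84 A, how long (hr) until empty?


Convert: C_total = 30780 mAh = 30.78 Ah
Step 1: remaining = SOC/100 * C_total = 20.01/100 * 30.78 = 6.1591 Ah
Step 2: t = remaining / I = 6.1591 / 30.84 = 0.1997 hr

0.1997 hr


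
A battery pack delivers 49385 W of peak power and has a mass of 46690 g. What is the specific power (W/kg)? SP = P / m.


Convert: m = 46690 g = 46.69 kg
Specific power = 49385 W / 46.69 kg = 1058 W/kg

1058 W/kg


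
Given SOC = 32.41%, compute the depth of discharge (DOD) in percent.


DOD = 100 - SOC = 100 - 32.41 = 67.59%

67.59%


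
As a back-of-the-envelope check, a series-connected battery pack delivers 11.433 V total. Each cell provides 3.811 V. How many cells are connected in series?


n = V_pack / V_cell = 11.433 / 3.811 = 3

3


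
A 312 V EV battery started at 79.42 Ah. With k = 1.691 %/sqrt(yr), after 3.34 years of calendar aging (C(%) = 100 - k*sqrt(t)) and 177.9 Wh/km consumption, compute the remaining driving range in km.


Step 1: capacity retention = 100 - 1.691 * sqrt(3.34) = 100 - 1.691 * 1.8276 = 96.91%
Step 2: C_now = 79.42 * 96.91/100 = 76.966 Ah
Step 3: E_pack = V * C_now = 312 * 76.966 = 24013 Wh
Step 4: range = E_pack / consumption = 24013 / 177.9 = 135.0 km

135.0 km


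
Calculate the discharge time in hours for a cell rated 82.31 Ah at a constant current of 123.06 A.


t = capacity / current = 82.31 / 123.06 = 0.6689 hr

0.6689 hr


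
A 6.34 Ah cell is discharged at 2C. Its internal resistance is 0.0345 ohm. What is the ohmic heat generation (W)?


Step 1: I = C_rate * capacity = 2 * 6.34 = 12.68 A
Step 2: Q = I^2 * R = 12.68^2 * 0.0345 = 160.78 * 0.0345 = 5.547 W

5.547 W


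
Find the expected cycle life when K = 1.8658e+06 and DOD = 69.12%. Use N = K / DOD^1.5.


Step 1: DOD^1.5 = 69.12^1.5 = 574.65
Step 2: N = 1.8658e+06 / 574.65 = 3247 cycles

3247 cycles


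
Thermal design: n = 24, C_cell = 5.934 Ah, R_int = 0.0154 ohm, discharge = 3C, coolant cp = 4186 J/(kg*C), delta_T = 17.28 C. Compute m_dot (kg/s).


Step 1: I = 3 * 5.934 = 17.802 A
Step 2: Q_cell = I^2 * R = 17.802^2 * 0.0154 = 4.8804 W
Step 3: Q_total = 24 * 4.8804 = 117.13 W
Step 4: m_dot = Q_total / (cp * dT) = 117.13 / (4186 * 17.28) = 0.001619 kg/s

0.001619 kg/s


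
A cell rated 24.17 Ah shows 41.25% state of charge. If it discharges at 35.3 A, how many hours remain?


Step 1: remaining = SOC/100 * C_total = 41.25/100 * 24.17 = 9.9701 Ah
Step 2: t = remaining / I = 9.9701 / 35.3 = 0.2824 hr

0.2824 hr


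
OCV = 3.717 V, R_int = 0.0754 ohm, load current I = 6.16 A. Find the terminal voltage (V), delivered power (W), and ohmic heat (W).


Step 1: V_terminal = OCV - I*R = 3.717 - 6.16 * 0.0754 = 3.2525 V
Step 2: P_out = V_terminal * I = 3.2525 * 6.16 = 20.04 W
Step 3: Q = I^2 * R = 6.16^2 * 0.0754 = 2.861 W

V=3.2525 V, P=20.04 W, Q=2.861 W


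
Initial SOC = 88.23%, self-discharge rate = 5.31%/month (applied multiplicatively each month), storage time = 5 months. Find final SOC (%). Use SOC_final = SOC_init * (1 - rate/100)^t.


Monthly retention factor = 1 - 5.31/100 = 0.9469
Over 5 months: factor^5 = 0.76124
SOC_final = 88.23 * 0.76124 = 67.16%

67.16%


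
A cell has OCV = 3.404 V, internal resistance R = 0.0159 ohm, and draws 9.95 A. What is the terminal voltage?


V = OCV - I*R = 3.404 - 9.95 * 0.0159 = 3.246 V

3.246 V


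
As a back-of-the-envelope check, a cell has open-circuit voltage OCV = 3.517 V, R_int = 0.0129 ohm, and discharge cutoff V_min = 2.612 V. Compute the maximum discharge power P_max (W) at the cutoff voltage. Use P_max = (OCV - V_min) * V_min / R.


P_max = (OCV - V_min) * V_min / R = (3.517 - 2.612) * 2.612 / 0.0129 = 0.905 * 2.612 / 0.0129 = 183.2 W

183.2 W


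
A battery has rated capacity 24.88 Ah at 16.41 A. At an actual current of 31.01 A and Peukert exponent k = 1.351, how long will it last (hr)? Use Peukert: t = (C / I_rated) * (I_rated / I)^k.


t_rated = C / I_rated = 24.88 / 16.41 = 1.5161 hr
(I_rated/I)^k = (0.52918)^1.351 = 0.42324
t = t_rated * (I_rated/I)^k = 1.5161 * 0.42324 = 0.6417 hr

0.6417 hr


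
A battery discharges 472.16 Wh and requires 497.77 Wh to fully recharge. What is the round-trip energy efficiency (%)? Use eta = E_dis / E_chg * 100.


eta_e = E_dis / E_chg * 100 = 472.16 / 497.77 * 100 = 94.86%

94.86%


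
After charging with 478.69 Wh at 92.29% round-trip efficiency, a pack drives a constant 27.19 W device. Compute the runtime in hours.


Step 1: E_discharge = eta/100 * E_charge = 92.29/100 * 478.69 = 441.78 Wh
Step 2: t = E_discharge / P = 441.78 / 27.19 = 16.25 hr

16.25 hr


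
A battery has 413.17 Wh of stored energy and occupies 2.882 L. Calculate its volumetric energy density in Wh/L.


Volumetric ED = 413.17 Wh / 2.882 L = 143.4 Wh/L

143.4 Wh/L


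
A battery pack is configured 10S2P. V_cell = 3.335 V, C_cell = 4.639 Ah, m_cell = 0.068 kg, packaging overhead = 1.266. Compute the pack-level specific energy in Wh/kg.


Step 1: V_pack = 10 * 3.335 = 33.35 V
Step 2: C_pack = 2 * 4.639 = 9.278 Ah
Step 3: E_pack = V_pack * C_pack = 33.35 * 9.278 = 309.42 Wh
Step 4: m_pack = 10 * 2 * 0.068 * 1.266 = 1.7218 kg
Step 5: ED = E_pack / m_pack = 309.42 / 1.7218 = 179.7 Wh/kg

179.7 Wh/kg


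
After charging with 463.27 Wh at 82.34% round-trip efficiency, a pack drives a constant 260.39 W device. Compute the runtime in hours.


Step 1: E_discharge = eta/100 * E_charge = 82.34/100 * 463.27 = 381.46 Wh
Step 2: t = E_discharge / P = 381.46 / 260.39 = 1.465 hr

1.465 hr


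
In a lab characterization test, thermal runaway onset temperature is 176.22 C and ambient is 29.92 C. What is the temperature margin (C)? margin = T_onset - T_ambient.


Safety margin = 176.22 C - 29.92 C = 146.3 C

146.3 C


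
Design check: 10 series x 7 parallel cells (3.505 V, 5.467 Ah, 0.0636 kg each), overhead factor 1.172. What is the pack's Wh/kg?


Step 1: V_pack = 10 * 3.505 = 35.05 V
Step 2: C_pack = 7 * 5.467 = 38.269 Ah
Step 3: E_pack = V_pack * C_pack = 35.05 * 38.269 = 1341.3 Wh
Step 4: m_pack = 10 * 7 * 0.0636 * 1.172 = 5.2177 kg
Step 5: ED = E_pack / m_pack = 1341.3 / 5.2177 = 257.1 Wh/kg

257.1 Wh/kg


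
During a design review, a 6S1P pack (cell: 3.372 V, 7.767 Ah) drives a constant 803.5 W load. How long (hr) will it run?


Step 1: E_pack = Ns * V_cell * Np * C_cell = 6 * 3.372 * 1 * 7.767 = 157.14 Wh
Step 2: t = E_pack / P = 157.14 / 803.5 = 0.1956 hr

0.1956 hr
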